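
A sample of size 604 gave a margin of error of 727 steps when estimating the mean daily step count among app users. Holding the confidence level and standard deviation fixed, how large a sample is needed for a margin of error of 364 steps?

2410

Margin of error scales as 1/√n, so n₂ = n₁·(E₁/E₂)².
n₂ = 604 × (727/364)² = 604 × 3.989 = 2409.36
Round up: n₂ = 2410.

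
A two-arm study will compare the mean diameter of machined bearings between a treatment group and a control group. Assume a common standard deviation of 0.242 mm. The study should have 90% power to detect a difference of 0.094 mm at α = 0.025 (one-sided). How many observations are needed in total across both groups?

For two equal groups, n per group = 2·((z_α + z_β)·σ/δ)².
z_α = 1.960; z_β = 1.282 (power 90%).
n = 2 × (3.242 × 0.242 / 0.094)² = 2 × 69.66 = 139.32
Round up: n = 140 per group.
Total across both groups: 2 × 140 = 280.

280 total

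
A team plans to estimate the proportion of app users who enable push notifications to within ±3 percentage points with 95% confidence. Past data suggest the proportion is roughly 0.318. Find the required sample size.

For a proportion with margin E = 0.03 at 95% confidence, z = 1.960.
n = p̂(1−p̂)(z/E)² = 0.318 × 0.682 × (1.960/0.03)² = 925.72
Round up: n = 926.

n = 926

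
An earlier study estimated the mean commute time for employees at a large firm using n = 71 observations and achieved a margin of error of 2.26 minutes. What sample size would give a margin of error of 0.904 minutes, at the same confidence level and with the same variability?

Margin of error scales as 1/√n, so n₂ = n₁·(E₁/E₂)².
n₂ = 71 × (2.26/0.904)² = 71 × 6.25 = 443.75
Round up: n₂ = 444.

444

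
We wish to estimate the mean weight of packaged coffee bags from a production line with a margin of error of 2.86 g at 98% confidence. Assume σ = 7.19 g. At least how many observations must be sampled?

For a mean, the margin of error is E = z·σ/√n, so n = (zσ/E)².
At 98% confidence, z = 2.326.
n = (2.326 × 7.19 / 2.86)² = 34.19
Round up: n = 35.

n = 35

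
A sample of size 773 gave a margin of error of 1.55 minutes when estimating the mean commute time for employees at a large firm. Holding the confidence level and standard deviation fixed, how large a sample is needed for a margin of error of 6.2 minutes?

n = 49

Margin of error scales as 1/√n, so n₂ = n₁·(E₁/E₂)².
n₂ = 773 × (1.55/6.2)² = 773 × 0.0625 = 48.31
Round up: n₂ = 49.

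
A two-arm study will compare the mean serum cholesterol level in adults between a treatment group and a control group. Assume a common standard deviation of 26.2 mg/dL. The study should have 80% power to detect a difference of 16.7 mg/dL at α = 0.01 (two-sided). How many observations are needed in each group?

58 per group

For two equal groups, n per group = 2·((z_{α/2} + z_β)·σ/δ)².
z_{α/2} = 2.576; z_β = 0.842 (power 80%).
n = 2 × (3.418 × 26.2 / 16.7)² = 2 × 28.76 = 57.52
Round up: n = 58 per group.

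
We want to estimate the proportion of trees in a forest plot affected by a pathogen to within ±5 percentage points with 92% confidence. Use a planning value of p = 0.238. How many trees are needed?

For a proportion with margin E = 0.05 at 92% confidence, z = 1.751.
n = p̂(1−p̂)(z/E)² = 0.238 × 0.762 × (1.751/0.05)² = 222.42
Round up: n = 223.

n = 223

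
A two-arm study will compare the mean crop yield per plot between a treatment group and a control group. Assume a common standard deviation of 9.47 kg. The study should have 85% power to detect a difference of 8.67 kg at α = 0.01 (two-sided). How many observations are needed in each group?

For two equal groups, n per group = 2·((z_{α/2} + z_β)·σ/δ)².
z_{α/2} = 2.576; z_β = 1.036 (power 85%).
n = 2 × (3.612 × 9.47 / 8.67)² = 2 × 15.57 = 31.14
Round up: n = 32 per group.

32 per group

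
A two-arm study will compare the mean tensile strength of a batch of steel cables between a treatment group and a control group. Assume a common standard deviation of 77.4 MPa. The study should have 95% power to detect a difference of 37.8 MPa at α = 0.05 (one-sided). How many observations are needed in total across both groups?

For two equal groups, n per group = 2·((z_α + z_β)·σ/δ)².
z_α = 1.645; z_β = 1.645 (power 95%).
n = 2 × (3.290 × 77.4 / 37.8)² = 2 × 45.38 = 90.76
Round up: n = 91 per group.
Total across both groups: 2 × 91 = 182.

182 total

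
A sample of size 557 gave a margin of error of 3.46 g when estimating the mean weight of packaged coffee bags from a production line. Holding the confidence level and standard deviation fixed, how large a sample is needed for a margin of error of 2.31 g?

1250

Margin of error scales as 1/√n, so n₂ = n₁·(E₁/E₂)².
n₂ = 557 × (3.46/2.31)² = 557 × 2.244 = 1249.91
Round up: n₂ = 1250.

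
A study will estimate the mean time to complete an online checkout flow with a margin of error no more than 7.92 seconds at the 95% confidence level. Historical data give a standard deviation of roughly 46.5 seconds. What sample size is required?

For a mean, the margin of error is E = z·σ/√n, so n = (zσ/E)².
At 95% confidence, z = 1.960.
n = (1.960 × 46.5 / 7.92)² = 132.42
Round up: n = 133.

n = 133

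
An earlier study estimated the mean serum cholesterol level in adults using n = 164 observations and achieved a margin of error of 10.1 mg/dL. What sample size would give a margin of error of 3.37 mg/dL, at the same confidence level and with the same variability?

Margin of error scales as 1/√n, so n₂ = n₁·(E₁/E₂)².
n₂ = 164 × (10.1/3.37)² = 164 × 8.982 = 1473.05
Round up: n₂ = 1474.

1474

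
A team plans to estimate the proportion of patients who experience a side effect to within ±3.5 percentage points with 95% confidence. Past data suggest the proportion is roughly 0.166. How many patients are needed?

For a proportion with margin E = 0.035 at 95% confidence, z = 1.960.
n = p̂(1−p̂)(z/E)² = 0.166 × 0.834 × (1.960/0.035)² = 434.16
Round up: n = 435.

435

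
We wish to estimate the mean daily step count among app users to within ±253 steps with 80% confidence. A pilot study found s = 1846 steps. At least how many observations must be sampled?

88

For a mean, the margin of error is E = z·σ/√n, so n = (zσ/E)².
At 80% confidence, z = 1.282.
n = (1.282 × 1846 / 253)² = 87.50
Round up: n = 88.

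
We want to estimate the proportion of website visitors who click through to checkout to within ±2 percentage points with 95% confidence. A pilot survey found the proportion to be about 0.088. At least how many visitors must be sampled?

For a proportion with margin E = 0.02 at 95% confidence, z = 1.960.
n = p̂(1−p̂)(z/E)² = 0.088 × 0.912 × (1.960/0.02)² = 770.78
Round up: n = 771.

771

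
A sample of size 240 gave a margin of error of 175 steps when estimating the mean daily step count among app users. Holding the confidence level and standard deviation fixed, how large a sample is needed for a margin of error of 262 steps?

Margin of error scales as 1/√n, so n₂ = n₁·(E₁/E₂)².
n₂ = 240 × (175/262)² = 240 × 0.4461 = 107.06
Round up: n₂ = 108.

108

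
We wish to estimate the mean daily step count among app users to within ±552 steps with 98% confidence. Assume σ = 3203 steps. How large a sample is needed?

For a mean, the margin of error is E = z·σ/√n, so n = (zσ/E)².
At 98% confidence, z = 2.326.
n = (2.326 × 3203 / 552)² = 182.16
Round up: n = 183.

183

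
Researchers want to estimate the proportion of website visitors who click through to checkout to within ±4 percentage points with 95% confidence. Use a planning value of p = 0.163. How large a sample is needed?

For a proportion with margin E = 0.04 at 95% confidence, z = 1.960.
n = p̂(1−p̂)(z/E)² = 0.163 × 0.837 × (1.960/0.04)² = 327.57
Round up: n = 328.

328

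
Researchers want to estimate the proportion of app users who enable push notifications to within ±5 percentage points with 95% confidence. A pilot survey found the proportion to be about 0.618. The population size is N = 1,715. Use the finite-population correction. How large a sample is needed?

For a proportion with margin E = 0.05 at 95% confidence, z = 1.960.
n = p̂(1−p̂)(z/E)² = 0.618 × 0.382 × (1.960/0.05)² = 362.76 — call this n₀.
Finite-population correction with N = 1,715: n = n₀ / (1 + (n₀−1)/N) = 362.76 / 1.211 = 299.55
Round up: n = 300.

n = 300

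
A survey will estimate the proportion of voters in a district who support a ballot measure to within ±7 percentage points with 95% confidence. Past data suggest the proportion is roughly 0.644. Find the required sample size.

180

For a proportion with margin E = 0.07 at 95% confidence, z = 1.960.
n = p̂(1−p̂)(z/E)² = 0.644 × 0.356 × (1.960/0.07)² = 179.74
Round up: n = 180.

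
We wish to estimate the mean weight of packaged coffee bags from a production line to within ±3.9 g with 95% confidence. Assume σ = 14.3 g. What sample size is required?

52

For a mean, the margin of error is E = z·σ/√n, so n = (zσ/E)².
At 95% confidence, z = 1.960.
n = (1.960 × 14.3 / 3.9)² = 51.65
Round up: n = 52.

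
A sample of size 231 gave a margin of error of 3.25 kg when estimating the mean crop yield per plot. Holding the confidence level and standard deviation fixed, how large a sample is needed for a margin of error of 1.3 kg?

n = 1444

Margin of error scales as 1/√n, so n₂ = n₁·(E₁/E₂)².
n₂ = 231 × (3.25/1.3)² = 231 × 6.25 = 1443.75
Round up: n₂ = 1444.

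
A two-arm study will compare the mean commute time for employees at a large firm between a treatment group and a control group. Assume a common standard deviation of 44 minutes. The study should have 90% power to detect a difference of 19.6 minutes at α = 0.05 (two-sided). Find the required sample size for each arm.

106 per group

For two equal groups, n per group = 2·((z_{α/2} + z_β)·σ/δ)².
z_{α/2} = 1.960; z_β = 1.282 (power 90%).
n = 2 × (3.242 × 44 / 19.6)² = 2 × 52.97 = 105.94
Round up: n = 106 per group.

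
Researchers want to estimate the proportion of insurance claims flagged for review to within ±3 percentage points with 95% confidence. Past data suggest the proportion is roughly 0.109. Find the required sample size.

n = 415

For a proportion with margin E = 0.03 at 95% confidence, z = 1.960.
n = p̂(1−p̂)(z/E)² = 0.109 × 0.891 × (1.960/0.03)² = 414.55
Round up: n = 415.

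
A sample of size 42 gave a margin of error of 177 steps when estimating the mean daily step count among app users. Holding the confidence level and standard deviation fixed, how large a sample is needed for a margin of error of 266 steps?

Margin of error scales as 1/√n, so n₂ = n₁·(E₁/E₂)².
n₂ = 42 × (177/266)² = 42 × 0.4428 = 18.60
Round up: n₂ = 19.

19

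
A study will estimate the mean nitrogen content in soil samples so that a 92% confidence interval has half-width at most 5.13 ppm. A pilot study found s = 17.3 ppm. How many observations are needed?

35

For a mean, the margin of error is E = z·σ/√n, so n = (zσ/E)².
At 92% confidence, z = 1.751.
n = (1.751 × 17.3 / 5.13)² = 34.87
Round up: n = 35.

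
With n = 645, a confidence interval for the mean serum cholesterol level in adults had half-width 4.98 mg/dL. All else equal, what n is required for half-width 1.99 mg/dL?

Margin of error scales as 1/√n, so n₂ = n₁·(E₁/E₂)².
n₂ = 645 × (4.98/1.99)² = 645 × 6.263 = 4039.63
Round up: n₂ = 4040.

4040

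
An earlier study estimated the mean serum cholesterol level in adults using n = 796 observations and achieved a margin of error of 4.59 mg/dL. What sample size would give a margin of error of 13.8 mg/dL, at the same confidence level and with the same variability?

Margin of error scales as 1/√n, so n₂ = n₁·(E₁/E₂)².
n₂ = 796 × (4.59/13.8)² = 796 × 0.1106 = 88.04
Round up: n₂ = 89.

n = 89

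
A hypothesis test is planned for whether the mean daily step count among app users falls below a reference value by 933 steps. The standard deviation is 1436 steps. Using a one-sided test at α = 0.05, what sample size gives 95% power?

n = 26

For a one-sample z-test, n = ((z_α + z_β)·σ/δ)².
z_α = 1.645 (one-sided α = 0.05); z_β = 1.645 (power 95% → β = 0.05).
n = (3.290 × 1436 / 933)² = 25.64
Round up: n = 26.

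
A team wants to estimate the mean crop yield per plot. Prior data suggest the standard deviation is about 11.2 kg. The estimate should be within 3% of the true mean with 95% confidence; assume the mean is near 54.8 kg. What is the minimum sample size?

179

For a mean, the margin of error is E = z·σ/√n, so n = (zσ/E)².
At 95% confidence, z = 1.960.
E = 3% of 54.8 = 1.644 kg.
n = (1.960 × 11.2 / 1.644)² = 178.30
Round up: n = 179.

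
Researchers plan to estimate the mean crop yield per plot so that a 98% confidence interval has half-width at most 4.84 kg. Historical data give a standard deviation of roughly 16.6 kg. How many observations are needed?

For a mean, the margin of error is E = z·σ/√n, so n = (zσ/E)².
At 98% confidence, z = 2.326.
n = (2.326 × 16.6 / 4.84)² = 63.64
Round up: n = 64.

64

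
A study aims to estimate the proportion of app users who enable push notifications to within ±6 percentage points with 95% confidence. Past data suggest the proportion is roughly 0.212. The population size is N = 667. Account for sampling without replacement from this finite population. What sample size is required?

For a proportion with margin E = 0.06 at 95% confidence, z = 1.960.
n = p̂(1−p̂)(z/E)² = 0.212 × 0.788 × (1.960/0.06)² = 178.27 — call this n₀.
Finite-population correction with N = 667: n = n₀ / (1 + (n₀−1)/N) = 178.27 / 1.266 = 140.81
Round up: n = 141.

141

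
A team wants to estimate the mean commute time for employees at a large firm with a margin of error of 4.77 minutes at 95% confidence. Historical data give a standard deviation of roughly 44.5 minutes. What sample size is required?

n = 335

For a mean, the margin of error is E = z·σ/√n, so n = (zσ/E)².
At 95% confidence, z = 1.960.
n = (1.960 × 44.5 / 4.77)² = 334.35
Round up: n = 335.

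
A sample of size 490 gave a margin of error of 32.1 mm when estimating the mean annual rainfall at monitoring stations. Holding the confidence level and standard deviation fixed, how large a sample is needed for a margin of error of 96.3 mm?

Margin of error scales as 1/√n, so n₂ = n₁·(E₁/E₂)².
n₂ = 490 × (32.1/96.3)² = 490 × 0.1111 = 54.44
Round up: n₂ = 55.

55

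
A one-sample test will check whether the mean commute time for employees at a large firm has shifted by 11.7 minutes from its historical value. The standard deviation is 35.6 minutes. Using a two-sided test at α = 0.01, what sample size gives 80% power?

For a one-sample z-test, n = ((z_{α/2} + z_β)·σ/δ)².
z_{α/2} = 2.576 (two-sided α = 0.01); z_β = 0.842 (power 80% → β = 0.2).
n = (3.418 × 35.6 / 11.7)² = 108.16
Round up: n = 109.

109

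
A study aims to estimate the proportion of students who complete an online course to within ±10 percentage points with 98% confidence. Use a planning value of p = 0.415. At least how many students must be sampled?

n = 132

For a proportion with margin E = 0.1 at 98% confidence, z = 2.326.
n = p̂(1−p̂)(z/E)² = 0.415 × 0.585 × (2.326/0.1)² = 131.35
Round up: n = 132.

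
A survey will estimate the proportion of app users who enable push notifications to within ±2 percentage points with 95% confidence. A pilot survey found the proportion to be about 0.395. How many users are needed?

n = 2296

For a proportion with margin E = 0.02 at 95% confidence, z = 1.960.
n = p̂(1−p̂)(z/E)² = 0.395 × 0.605 × (1.960/0.02)² = 2295.12
Round up: n = 2296.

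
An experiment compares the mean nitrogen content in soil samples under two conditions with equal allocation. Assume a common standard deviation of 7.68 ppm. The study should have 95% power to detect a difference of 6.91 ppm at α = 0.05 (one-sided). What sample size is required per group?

27 per group

For two equal groups, n per group = 2·((z_α + z_β)·σ/δ)².
z_α = 1.645; z_β = 1.645 (power 95%).
n = 2 × (3.290 × 7.68 / 6.91)² = 2 × 13.37 = 26.74
Round up: n = 27 per group.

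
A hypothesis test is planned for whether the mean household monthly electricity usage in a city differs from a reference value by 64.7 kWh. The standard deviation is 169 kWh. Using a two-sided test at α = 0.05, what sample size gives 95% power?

89

For a one-sample z-test, n = ((z_{α/2} + z_β)·σ/δ)².
z_{α/2} = 1.960 (two-sided α = 0.05); z_β = 1.645 (power 95% → β = 0.05).
n = (3.605 × 169 / 64.7)² = 88.67
Round up: n = 89.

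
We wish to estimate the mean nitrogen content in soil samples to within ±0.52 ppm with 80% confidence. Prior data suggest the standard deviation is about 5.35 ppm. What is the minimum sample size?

For a mean, the margin of error is E = z·σ/√n, so n = (zσ/E)².
At 80% confidence, z = 1.282.
n = (1.282 × 5.35 / 0.52)² = 173.97
Round up: n = 174.

174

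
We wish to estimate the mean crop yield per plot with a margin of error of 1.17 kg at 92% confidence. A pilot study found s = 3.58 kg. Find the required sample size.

For a mean, the margin of error is E = z·σ/√n, so n = (zσ/E)².
At 92% confidence, z = 1.751.
n = (1.751 × 3.58 / 1.17)² = 28.71
Round up: n = 29.

29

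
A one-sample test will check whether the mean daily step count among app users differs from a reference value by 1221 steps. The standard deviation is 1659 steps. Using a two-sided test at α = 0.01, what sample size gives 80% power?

22

For a one-sample z-test, n = ((z_{α/2} + z_β)·σ/δ)².
z_{α/2} = 2.576 (two-sided α = 0.01); z_β = 0.842 (power 80% → β = 0.2).
n = (3.418 × 1659 / 1221)² = 21.57
Round up: n = 22.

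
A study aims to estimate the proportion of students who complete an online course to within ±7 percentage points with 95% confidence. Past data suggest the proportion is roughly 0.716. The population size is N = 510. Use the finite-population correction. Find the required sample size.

n = 122

For a proportion with margin E = 0.07 at 95% confidence, z = 1.960.
n = p̂(1−p̂)(z/E)² = 0.716 × 0.284 × (1.960/0.07)² = 159.42 — call this n₀.
Finite-population correction with N = 510: n = n₀ / (1 + (n₀−1)/N) = 159.42 / 1.311 = 121.60
Round up: n = 122.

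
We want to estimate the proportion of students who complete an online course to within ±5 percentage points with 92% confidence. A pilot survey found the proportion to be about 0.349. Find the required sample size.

279

For a proportion with margin E = 0.05 at 92% confidence, z = 1.751.
n = p̂(1−p̂)(z/E)² = 0.349 × 0.651 × (1.751/0.05)² = 278.64
Round up: n = 279.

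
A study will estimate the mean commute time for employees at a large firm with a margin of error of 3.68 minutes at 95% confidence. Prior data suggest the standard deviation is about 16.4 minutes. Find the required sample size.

For a mean, the margin of error is E = z·σ/√n, so n = (zσ/E)².
At 95% confidence, z = 1.960.
n = (1.960 × 16.4 / 3.68)² = 76.30
Round up: n = 77.

77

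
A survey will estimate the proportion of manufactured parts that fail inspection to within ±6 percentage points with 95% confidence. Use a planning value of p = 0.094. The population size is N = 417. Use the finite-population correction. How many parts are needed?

For a proportion with margin E = 0.06 at 95% confidence, z = 1.960.
n = p̂(1−p̂)(z/E)² = 0.094 × 0.906 × (1.960/0.06)² = 90.88 — call this n₀.
Finite-population correction with N = 417: n = n₀ / (1 + (n₀−1)/N) = 90.88 / 1.216 = 74.74
Round up: n = 75.

75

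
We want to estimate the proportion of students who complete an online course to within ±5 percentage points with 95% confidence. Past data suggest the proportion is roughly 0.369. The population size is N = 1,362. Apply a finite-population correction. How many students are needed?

n = 284

For a proportion with margin E = 0.05 at 95% confidence, z = 1.960.
n = p̂(1−p̂)(z/E)² = 0.369 × 0.631 × (1.960/0.05)² = 357.79 — call this n₀.
Finite-population correction with N = 1,362: n = n₀ / (1 + (n₀−1)/N) = 357.79 / 1.262 = 283.51
Round up: n = 284.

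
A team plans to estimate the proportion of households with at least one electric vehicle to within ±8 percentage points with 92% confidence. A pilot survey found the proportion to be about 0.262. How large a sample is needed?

For a proportion with margin E = 0.08 at 92% confidence, z = 1.751.
n = p̂(1−p̂)(z/E)² = 0.262 × 0.738 × (1.751/0.08)² = 92.63
Round up: n = 93.

93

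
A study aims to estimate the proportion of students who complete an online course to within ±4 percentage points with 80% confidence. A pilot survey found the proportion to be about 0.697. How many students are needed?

217

For a proportion with margin E = 0.04 at 80% confidence, z = 1.282.
n = p̂(1−p̂)(z/E)² = 0.697 × 0.303 × (1.282/0.04)² = 216.94
Round up: n = 217.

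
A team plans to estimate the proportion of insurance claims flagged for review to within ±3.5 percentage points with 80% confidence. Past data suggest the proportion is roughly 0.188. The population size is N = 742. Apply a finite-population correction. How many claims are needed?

161

For a proportion with margin E = 0.035 at 80% confidence, z = 1.282.
n = p̂(1−p̂)(z/E)² = 0.188 × 0.812 × (1.282/0.035)² = 204.81 — call this n₀.
Finite-population correction with N = 742: n = n₀ / (1 + (n₀−1)/N) = 204.81 / 1.275 = 160.64
Round up: n = 161.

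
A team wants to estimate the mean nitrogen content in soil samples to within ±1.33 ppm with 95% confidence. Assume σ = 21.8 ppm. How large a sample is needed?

For a mean, the margin of error is E = z·σ/√n, so n = (zσ/E)².
At 95% confidence, z = 1.960.
n = (1.960 × 21.8 / 1.33)² = 1032.10
Round up: n = 1033.

n = 1033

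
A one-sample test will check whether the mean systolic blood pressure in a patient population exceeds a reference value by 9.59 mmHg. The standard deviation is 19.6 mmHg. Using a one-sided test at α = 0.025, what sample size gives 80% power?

For a one-sample z-test, n = ((z_α + z_β)·σ/δ)².
z_α = 1.960 (one-sided α = 0.025); z_β = 0.842 (power 80% → β = 0.2).
n = (2.802 × 19.6 / 9.59)² = 32.80
Round up: n = 33.

33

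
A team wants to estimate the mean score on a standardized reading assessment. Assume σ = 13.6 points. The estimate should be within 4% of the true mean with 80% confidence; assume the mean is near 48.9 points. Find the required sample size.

80

For a mean, the margin of error is E = z·σ/√n, so n = (zσ/E)².
At 80% confidence, z = 1.282.
E = 4% of 48.9 = 1.956 points.
n = (1.282 × 13.6 / 1.956)² = 79.45
Round up: n = 80.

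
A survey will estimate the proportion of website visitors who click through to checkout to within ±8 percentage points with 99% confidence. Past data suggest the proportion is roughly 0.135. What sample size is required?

122

For a proportion with margin E = 0.08 at 99% confidence, z = 2.576.
n = p̂(1−p̂)(z/E)² = 0.135 × 0.865 × (2.576/0.08)² = 121.08
Round up: n = 122.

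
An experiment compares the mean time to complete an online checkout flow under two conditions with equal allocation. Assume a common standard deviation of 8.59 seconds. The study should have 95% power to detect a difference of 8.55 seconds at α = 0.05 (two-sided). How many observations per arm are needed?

For two equal groups, n per group = 2·((z_{α/2} + z_β)·σ/δ)².
z_{α/2} = 1.960; z_β = 1.645 (power 95%).
n = 2 × (3.605 × 8.59 / 8.55)² = 2 × 13.12 = 26.24
Round up: n = 27 per group.

27 per group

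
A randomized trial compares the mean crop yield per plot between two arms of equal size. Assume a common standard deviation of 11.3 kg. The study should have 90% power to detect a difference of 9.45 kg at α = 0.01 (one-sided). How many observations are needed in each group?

38 per group

For two equal groups, n per group = 2·((z_α + z_β)·σ/δ)².
z_α = 2.326; z_β = 1.282 (power 90%).
n = 2 × (3.608 × 11.3 / 9.45)² = 2 × 18.61 = 37.22
Round up: n = 38 per group.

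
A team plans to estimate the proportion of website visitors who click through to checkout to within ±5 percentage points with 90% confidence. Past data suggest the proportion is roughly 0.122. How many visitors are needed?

For a proportion with margin E = 0.05 at 90% confidence, z = 1.645.
n = p̂(1−p̂)(z/E)² = 0.122 × 0.878 × (1.645/0.05)² = 115.94
Round up: n = 116.

116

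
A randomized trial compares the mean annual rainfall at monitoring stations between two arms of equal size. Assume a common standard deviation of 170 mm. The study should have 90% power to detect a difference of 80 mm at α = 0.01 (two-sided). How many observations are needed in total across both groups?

270 total

For two equal groups, n per group = 2·((z_{α/2} + z_β)·σ/δ)².
z_{α/2} = 2.576; z_β = 1.282 (power 90%).
n = 2 × (3.858 × 170 / 80)² = 2 × 67.21 = 134.42
Round up: n = 135 per group.
Total across both groups: 2 × 135 = 270.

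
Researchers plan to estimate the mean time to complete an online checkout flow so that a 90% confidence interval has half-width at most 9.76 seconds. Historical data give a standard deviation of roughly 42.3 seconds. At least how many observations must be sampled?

n = 51

For a mean, the margin of error is E = z·σ/√n, so n = (zσ/E)².
At 90% confidence, z = 1.645.
n = (1.645 × 42.3 / 9.76)² = 50.83
Round up: n = 51.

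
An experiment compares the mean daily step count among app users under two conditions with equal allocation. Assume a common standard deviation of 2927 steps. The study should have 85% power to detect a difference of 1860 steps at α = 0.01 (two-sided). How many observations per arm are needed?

For two equal groups, n per group = 2·((z_{α/2} + z_β)·σ/δ)².
z_{α/2} = 2.576; z_β = 1.036 (power 85%).
n = 2 × (3.612 × 2927 / 1860)² = 2 × 32.31 = 64.62
Round up: n = 65 per group.

65 per group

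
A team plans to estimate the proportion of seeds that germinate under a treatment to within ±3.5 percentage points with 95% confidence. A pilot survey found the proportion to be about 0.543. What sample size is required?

n = 779

For a proportion with margin E = 0.035 at 95% confidence, z = 1.960.
n = p̂(1−p̂)(z/E)² = 0.543 × 0.457 × (1.960/0.035)² = 778.20
Round up: n = 779.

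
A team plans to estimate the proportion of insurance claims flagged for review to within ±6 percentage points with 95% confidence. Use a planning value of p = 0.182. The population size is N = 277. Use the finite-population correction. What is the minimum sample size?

102

For a proportion with margin E = 0.06 at 95% confidence, z = 1.960.
n = p̂(1−p̂)(z/E)² = 0.182 × 0.818 × (1.960/0.06)² = 158.87 — call this n₀.
Finite-population correction with N = 277: n = n₀ / (1 + (n₀−1)/N) = 158.87 / 1.57 = 101.19
Round up: n = 102.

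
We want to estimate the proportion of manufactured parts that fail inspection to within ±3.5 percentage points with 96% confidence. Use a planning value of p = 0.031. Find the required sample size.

For a proportion with margin E = 0.035 at 96% confidence, z = 2.054.
n = p̂(1−p̂)(z/E)² = 0.031 × 0.969 × (2.054/0.035)² = 103.45
Round up: n = 104.

n = 104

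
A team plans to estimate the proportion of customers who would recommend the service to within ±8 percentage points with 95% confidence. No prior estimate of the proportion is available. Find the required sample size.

For a proportion with margin E = 0.08 at 95% confidence, z = 1.960.
With no prior estimate, use p = 0.5, which maximizes p(1−p) at 0.25.
n = 0.25 × (z/E)² = 0.25 × (1.960/0.08)² = 150.06
Round up: n = 151.

151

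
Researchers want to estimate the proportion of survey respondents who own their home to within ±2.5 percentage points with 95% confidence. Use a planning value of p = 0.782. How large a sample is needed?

For a proportion with margin E = 0.025 at 95% confidence, z = 1.960.
n = p̂(1−p̂)(z/E)² = 0.782 × 0.218 × (1.960/0.025)² = 1047.84
Round up: n = 1048.

1048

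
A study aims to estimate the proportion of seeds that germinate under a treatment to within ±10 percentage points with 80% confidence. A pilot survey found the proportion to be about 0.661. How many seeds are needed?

37

For a proportion with margin E = 0.1 at 80% confidence, z = 1.282.
n = p̂(1−p̂)(z/E)² = 0.661 × 0.339 × (1.282/0.1)² = 36.83
Round up: n = 37.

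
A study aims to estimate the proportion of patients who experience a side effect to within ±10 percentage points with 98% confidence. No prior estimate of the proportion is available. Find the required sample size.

For a proportion with margin E = 0.1 at 98% confidence, z = 2.326.
With no prior estimate, use p = 0.5, which maximizes p(1−p) at 0.25.
n = 0.25 × (z/E)² = 0.25 × (2.326/0.1)² = 135.26
Round up: n = 136.

136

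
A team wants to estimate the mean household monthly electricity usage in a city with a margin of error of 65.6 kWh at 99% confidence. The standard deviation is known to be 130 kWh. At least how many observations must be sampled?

27

For a mean, the margin of error is E = z·σ/√n, so n = (zσ/E)².
At 99% confidence, z = 2.576.
n = (2.576 × 130 / 65.6)² = 26.06
Round up: n = 27.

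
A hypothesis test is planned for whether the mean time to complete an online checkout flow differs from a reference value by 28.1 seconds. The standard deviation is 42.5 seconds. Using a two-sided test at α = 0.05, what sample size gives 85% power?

21

For a one-sample z-test, n = ((z_{α/2} + z_β)·σ/δ)².
z_{α/2} = 1.960 (two-sided α = 0.05); z_β = 1.036 (power 85% → β = 0.15).
n = (2.996 × 42.5 / 28.1)² = 20.53
Round up: n = 21.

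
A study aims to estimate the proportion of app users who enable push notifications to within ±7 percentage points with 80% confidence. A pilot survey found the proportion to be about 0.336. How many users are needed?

For a proportion with margin E = 0.07 at 80% confidence, z = 1.282.
n = p̂(1−p̂)(z/E)² = 0.336 × 0.664 × (1.282/0.07)² = 74.83
Round up: n = 75.

75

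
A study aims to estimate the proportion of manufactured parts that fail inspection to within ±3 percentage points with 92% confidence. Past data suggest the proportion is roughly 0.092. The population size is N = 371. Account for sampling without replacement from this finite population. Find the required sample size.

For a proportion with margin E = 0.03 at 92% confidence, z = 1.751.
n = p̂(1−p̂)(z/E)² = 0.092 × 0.908 × (1.751/0.03)² = 284.58 — call this n₀.
Finite-population correction with N = 371: n = n₀ / (1 + (n₀−1)/N) = 284.58 / 1.764 = 161.33
Round up: n = 162.

n = 162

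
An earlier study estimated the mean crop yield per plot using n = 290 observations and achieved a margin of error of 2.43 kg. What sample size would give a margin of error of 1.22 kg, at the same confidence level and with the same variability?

n = 1151

Margin of error scales as 1/√n, so n₂ = n₁·(E₁/E₂)².
n₂ = 290 × (2.43/1.22)² = 290 × 3.967 = 1150.43
Round up: n₂ = 1151.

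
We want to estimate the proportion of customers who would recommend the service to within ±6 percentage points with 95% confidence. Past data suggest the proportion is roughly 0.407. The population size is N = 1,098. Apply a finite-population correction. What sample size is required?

209

For a proportion with margin E = 0.06 at 95% confidence, z = 1.960.
n = p̂(1−p̂)(z/E)² = 0.407 × 0.593 × (1.960/0.06)² = 257.55 — call this n₀.
Finite-population correction with N = 1,098: n = n₀ / (1 + (n₀−1)/N) = 257.55 / 1.234 = 208.71
Round up: n = 209.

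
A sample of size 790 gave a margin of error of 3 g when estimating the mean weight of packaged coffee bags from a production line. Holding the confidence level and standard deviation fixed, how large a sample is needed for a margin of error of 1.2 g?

Margin of error scales as 1/√n, so n₂ = n₁·(E₁/E₂)².
n₂ = 790 × (3/1.2)² = 790 × 6.25 = 4937.50
Round up: n₂ = 4938.

n = 4938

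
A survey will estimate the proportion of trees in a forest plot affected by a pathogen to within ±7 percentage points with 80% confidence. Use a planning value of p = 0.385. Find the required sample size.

80

For a proportion with margin E = 0.07 at 80% confidence, z = 1.282.
n = p̂(1−p̂)(z/E)² = 0.385 × 0.615 × (1.282/0.07)² = 79.42
Round up: n = 80.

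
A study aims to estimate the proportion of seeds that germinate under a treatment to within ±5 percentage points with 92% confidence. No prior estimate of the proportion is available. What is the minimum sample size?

n = 307

For a proportion with margin E = 0.05 at 92% confidence, z = 1.751.
With no prior estimate, use p = 0.5, which maximizes p(1−p) at 0.25.
n = 0.25 × (z/E)² = 0.25 × (1.751/0.05)² = 306.60
Round up: n = 307.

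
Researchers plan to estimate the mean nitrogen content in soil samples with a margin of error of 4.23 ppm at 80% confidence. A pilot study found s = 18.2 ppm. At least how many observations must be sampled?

For a mean, the margin of error is E = z·σ/√n, so n = (zσ/E)².
At 80% confidence, z = 1.282.
n = (1.282 × 18.2 / 4.23)² = 30.43
Round up: n = 31.

31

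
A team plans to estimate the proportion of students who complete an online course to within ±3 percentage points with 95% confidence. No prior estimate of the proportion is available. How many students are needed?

1068

For a proportion with margin E = 0.03 at 95% confidence, z = 1.960.
With no prior estimate, use p = 0.5, which maximizes p(1−p) at 0.25.
n = 0.25 × (z/E)² = 0.25 × (1.960/0.03)² = 1067.11
Round up: n = 1068.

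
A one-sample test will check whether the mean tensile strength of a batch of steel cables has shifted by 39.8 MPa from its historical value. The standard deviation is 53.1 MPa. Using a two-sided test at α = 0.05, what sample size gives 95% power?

For a one-sample z-test, n = ((z_{α/2} + z_β)·σ/δ)².
z_{α/2} = 1.960 (two-sided α = 0.05); z_β = 1.645 (power 95% → β = 0.05).
n = (3.605 × 53.1 / 39.8)² = 23.13
Round up: n = 24.

24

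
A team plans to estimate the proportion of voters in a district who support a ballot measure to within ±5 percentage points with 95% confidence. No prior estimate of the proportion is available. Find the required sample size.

For a proportion with margin E = 0.05 at 95% confidence, z = 1.960.
With no prior estimate, use p = 0.5, which maximizes p(1−p) at 0.25.
n = 0.25 × (z/E)² = 0.25 × (1.960/0.05)² = 384.16
Round up: n = 385.

385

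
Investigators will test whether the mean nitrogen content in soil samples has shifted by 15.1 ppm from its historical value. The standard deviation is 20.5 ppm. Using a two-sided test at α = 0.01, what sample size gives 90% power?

For a one-sample z-test, n = ((z_{α/2} + z_β)·σ/δ)².
z_{α/2} = 2.576 (two-sided α = 0.01); z_β = 1.282 (power 90% → β = 0.1).
n = (3.858 × 20.5 / 15.1)² = 27.43
Round up: n = 28.

n = 28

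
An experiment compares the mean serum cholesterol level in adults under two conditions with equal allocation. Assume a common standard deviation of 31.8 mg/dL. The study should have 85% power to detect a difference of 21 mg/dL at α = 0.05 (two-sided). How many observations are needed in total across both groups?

84 total

For two equal groups, n per group = 2·((z_{α/2} + z_β)·σ/δ)².
z_{α/2} = 1.960; z_β = 1.036 (power 85%).
n = 2 × (2.996 × 31.8 / 21)² = 2 × 20.58 = 41.16
Round up: n = 42 per group.
Total across both groups: 2 × 42 = 84.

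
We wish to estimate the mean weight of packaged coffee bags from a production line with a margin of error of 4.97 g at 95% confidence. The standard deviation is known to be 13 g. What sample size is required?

27

For a mean, the margin of error is E = z·σ/√n, so n = (zσ/E)².
At 95% confidence, z = 1.960.
n = (1.960 × 13 / 4.97)² = 26.28
Round up: n = 27.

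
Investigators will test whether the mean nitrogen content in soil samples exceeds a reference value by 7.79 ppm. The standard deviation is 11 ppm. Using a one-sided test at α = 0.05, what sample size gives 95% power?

22

For a one-sample z-test, n = ((z_α + z_β)·σ/δ)².
z_α = 1.645 (one-sided α = 0.05); z_β = 1.645 (power 95% → β = 0.05).
n = (3.290 × 11 / 7.79)² = 21.58
Round up: n = 22.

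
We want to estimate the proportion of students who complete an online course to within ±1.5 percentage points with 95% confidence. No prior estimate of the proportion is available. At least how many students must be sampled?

For a proportion with margin E = 0.015 at 95% confidence, z = 1.960.
With no prior estimate, use p = 0.5, which maximizes p(1−p) at 0.25.
n = 0.25 × (z/E)² = 0.25 × (1.960/0.015)² = 4268.44
Round up: n = 4269.

4269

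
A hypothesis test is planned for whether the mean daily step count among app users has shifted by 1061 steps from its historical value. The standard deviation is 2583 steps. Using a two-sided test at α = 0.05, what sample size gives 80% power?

For a one-sample z-test, n = ((z_{α/2} + z_β)·σ/δ)².
z_{α/2} = 1.960 (two-sided α = 0.05); z_β = 0.842 (power 80% → β = 0.2).
n = (2.802 × 2583 / 1061)² = 46.53
Round up: n = 47.

47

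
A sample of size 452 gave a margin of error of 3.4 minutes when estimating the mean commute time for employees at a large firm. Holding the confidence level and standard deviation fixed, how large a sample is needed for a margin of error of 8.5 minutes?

Margin of error scales as 1/√n, so n₂ = n₁·(E₁/E₂)².
n₂ = 452 × (3.4/8.5)² = 452 × 0.16 = 72.32
Round up: n₂ = 73.

73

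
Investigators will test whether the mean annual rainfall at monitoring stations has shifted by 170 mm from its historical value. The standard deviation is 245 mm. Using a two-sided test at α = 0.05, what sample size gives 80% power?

17

For a one-sample z-test, n = ((z_{α/2} + z_β)·σ/δ)².
z_{α/2} = 1.960 (two-sided α = 0.05); z_β = 0.842 (power 80% → β = 0.2).
n = (2.802 × 245 / 170)² = 16.31
Round up: n = 17.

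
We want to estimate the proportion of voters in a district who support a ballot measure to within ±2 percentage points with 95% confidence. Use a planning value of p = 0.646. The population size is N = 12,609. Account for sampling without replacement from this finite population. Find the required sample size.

n = 1871

For a proportion with margin E = 0.02 at 95% confidence, z = 1.960.
n = p̂(1−p̂)(z/E)² = 0.646 × 0.354 × (1.960/0.02)² = 2196.28 — call this n₀.
Finite-population correction with N = 12,609: n = n₀ / (1 + (n₀−1)/N) = 2196.28 / 1.174 = 1870.77
Round up: n = 1871.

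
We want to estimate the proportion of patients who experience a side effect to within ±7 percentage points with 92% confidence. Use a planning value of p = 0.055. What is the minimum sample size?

33

For a proportion with margin E = 0.07 at 92% confidence, z = 1.751.
n = p̂(1−p̂)(z/E)² = 0.055 × 0.945 × (1.751/0.07)² = 32.52
Round up: n = 33.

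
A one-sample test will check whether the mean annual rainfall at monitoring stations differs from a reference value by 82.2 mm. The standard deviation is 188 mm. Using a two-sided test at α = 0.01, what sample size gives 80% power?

62

For a one-sample z-test, n = ((z_{α/2} + z_β)·σ/δ)².
z_{α/2} = 2.576 (two-sided α = 0.01); z_β = 0.842 (power 80% → β = 0.2).
n = (3.418 × 188 / 82.2)² = 61.11
Round up: n = 62.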